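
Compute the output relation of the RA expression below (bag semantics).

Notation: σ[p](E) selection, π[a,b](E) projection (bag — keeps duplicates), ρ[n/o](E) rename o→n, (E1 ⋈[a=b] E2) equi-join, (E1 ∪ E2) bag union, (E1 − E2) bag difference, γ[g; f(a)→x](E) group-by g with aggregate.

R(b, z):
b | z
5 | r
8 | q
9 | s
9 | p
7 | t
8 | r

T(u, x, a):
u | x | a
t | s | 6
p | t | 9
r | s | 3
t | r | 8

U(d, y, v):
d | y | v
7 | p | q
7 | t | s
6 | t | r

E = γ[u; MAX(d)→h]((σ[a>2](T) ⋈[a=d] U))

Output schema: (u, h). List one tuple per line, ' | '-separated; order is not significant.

Subexpression sizes:
  T → 4
  σ[a>2](T) → 4
  U → 3
  (σ[a>2](T) ⋈[a=d] U) → 1
  γ[u; MAX(d)→h]((σ[a>2](T) ⋈[a=d] U)) → 1

== RESULT ==
u | h
t | 6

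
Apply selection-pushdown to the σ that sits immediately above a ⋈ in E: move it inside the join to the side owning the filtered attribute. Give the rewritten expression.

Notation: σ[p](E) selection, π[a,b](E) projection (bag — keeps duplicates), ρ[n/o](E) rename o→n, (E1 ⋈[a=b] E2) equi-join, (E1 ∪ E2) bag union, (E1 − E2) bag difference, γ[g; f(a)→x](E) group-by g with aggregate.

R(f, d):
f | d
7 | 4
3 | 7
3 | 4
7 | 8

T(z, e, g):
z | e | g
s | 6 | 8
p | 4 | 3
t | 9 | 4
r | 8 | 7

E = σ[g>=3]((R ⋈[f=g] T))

σ filters on g, owned by the right side.
E' = (R ⋈[f=g] σ[g>=3](T))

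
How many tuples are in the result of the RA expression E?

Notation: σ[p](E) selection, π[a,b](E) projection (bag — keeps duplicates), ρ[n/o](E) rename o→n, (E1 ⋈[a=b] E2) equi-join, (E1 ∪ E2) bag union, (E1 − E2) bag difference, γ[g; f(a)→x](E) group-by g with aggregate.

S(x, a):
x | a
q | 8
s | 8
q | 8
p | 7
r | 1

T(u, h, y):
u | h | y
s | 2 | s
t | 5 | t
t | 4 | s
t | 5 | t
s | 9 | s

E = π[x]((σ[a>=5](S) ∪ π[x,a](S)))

Stepwise |·|:
  S → 5
  σ[a>=5](S) → 4
  S → 5
  π[x,a](S) → 5
  (σ[a>=5](S) ∪ π[x,a](S)) → 9
  π[x]((σ[a>=5](S) ∪ π[x,a](S))) → 9

|E| = 9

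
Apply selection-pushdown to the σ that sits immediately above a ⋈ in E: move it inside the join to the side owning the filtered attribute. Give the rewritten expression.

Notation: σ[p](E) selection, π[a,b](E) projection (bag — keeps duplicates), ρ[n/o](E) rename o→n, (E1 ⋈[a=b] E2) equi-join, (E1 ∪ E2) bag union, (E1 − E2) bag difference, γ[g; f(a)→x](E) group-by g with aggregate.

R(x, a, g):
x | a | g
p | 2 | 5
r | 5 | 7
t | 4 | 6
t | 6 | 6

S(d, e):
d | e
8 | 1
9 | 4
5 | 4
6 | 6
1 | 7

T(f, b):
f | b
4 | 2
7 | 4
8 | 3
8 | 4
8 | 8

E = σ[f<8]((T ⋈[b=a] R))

σ filters on f, owned by the left side.
E' = (σ[f<8](T) ⋈[b=a] R)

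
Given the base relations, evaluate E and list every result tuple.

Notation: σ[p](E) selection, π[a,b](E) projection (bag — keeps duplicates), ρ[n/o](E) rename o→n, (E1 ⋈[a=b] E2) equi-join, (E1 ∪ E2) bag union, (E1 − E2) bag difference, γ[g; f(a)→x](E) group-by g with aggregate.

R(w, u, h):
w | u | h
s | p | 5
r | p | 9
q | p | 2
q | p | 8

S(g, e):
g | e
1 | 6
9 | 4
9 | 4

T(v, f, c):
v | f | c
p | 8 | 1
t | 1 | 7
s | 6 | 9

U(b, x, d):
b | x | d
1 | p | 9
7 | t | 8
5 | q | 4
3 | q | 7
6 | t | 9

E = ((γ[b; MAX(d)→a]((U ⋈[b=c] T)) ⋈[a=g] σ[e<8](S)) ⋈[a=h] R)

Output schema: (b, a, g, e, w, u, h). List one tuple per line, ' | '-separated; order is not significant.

Subexpression sizes:
  U → 5
  T → 3
  (U ⋈[b=c] T) → 2
  γ[b; MAX(d)→a]((U ⋈[b=c] T)) → 2
  S → 3
  σ[e<8](S) → 3
  (γ[b; MAX(d)→a]((U ⋈[b=c] T)) ⋈[a=g] σ[e<8](S)) → 2
  R → 4
  ((γ[b; MAX(d)→a]((U ⋈[b=c] T)) ⋈[a=g] σ[e<8](S)) ⋈[a=h] R) → 2

== RESULT ==
b | a | g | e | w | u | h
1 | 9 | 9 | 4 | r | p | 9
1 | 9 | 9 | 4 | r | p | 9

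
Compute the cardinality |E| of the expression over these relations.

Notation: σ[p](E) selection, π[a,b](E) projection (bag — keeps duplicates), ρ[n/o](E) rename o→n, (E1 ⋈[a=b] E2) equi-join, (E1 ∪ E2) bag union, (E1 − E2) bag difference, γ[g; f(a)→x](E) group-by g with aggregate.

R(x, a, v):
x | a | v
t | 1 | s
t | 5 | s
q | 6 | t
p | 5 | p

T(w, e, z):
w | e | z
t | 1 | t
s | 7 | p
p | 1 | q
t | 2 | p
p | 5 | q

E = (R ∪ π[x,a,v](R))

Stepwise |·|:
  R → 4
  R → 4
  π[x,a,v](R) → 4
  (R ∪ π[x,a,v](R)) → 8

|E| = 8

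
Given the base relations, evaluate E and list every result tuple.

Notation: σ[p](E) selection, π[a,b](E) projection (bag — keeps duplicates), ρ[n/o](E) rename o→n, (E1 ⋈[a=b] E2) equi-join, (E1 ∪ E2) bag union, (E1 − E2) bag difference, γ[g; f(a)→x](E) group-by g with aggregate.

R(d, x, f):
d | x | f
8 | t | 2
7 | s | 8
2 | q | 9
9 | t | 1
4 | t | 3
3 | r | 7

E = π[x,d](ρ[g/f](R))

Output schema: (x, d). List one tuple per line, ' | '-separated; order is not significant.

Per-node cardinality:
  R → 6
  ρ[g/f](R) → 6
  π[x,d](ρ[g/f](R)) → 6

== RESULT ==
x | d
q | 2
r | 3
s | 7
t | 4
t | 8
t | 9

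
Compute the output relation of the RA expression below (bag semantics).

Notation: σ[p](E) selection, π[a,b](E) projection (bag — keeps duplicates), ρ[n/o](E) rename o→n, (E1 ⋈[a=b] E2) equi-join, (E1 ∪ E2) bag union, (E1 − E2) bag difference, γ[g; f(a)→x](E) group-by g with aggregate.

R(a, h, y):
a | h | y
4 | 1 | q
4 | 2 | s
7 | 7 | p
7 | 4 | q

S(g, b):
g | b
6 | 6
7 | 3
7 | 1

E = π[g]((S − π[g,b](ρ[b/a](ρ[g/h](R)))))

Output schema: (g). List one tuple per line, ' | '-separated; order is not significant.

Per-node cardinality:
  S → 3
  R → 4
  ρ[g/h](R) → 4
  ρ[b/a](ρ[g/h](R)) → 4
  π[g,b](ρ[b/a](ρ[g/h](R))) → 4
  (S − π[g,b](ρ[b/a](ρ[g/h](R)))) → 3
  π[g]((S − π[g,b](ρ[b/a](ρ[g/h](R))))) → 3

== RESULT ==
g
6
7
7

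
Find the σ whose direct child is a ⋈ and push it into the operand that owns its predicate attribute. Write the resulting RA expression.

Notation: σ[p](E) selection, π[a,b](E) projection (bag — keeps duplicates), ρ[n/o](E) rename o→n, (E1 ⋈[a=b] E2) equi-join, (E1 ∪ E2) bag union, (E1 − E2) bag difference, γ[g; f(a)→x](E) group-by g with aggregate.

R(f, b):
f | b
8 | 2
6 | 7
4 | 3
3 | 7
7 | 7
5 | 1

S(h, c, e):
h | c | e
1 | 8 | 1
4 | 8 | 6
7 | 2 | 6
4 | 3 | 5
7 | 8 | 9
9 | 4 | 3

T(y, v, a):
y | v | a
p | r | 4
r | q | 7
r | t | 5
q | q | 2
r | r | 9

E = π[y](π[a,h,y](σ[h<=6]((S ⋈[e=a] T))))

σ filters on h, owned by the left side.
E' = π[y](π[a,h,y]((σ[h<=6](S) ⋈[e=a] T)))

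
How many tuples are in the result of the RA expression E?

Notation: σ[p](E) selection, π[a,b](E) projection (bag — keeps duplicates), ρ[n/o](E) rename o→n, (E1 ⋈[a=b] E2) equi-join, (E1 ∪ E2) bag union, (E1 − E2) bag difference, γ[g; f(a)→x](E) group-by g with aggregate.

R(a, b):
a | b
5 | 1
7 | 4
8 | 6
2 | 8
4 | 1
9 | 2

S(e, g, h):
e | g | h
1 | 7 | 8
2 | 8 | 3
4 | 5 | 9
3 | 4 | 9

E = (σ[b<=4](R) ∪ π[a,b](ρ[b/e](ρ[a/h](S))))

Subexpression sizes:
  R → 6
  σ[b<=4](R) → 4
  S → 4
  ρ[a/h](S) → 4
  ρ[b/e](ρ[a/h](S)) → 4
  π[a,b](ρ[b/e](ρ[a/h](S))) → 4
  (σ[b<=4](R) ∪ π[a,b](ρ[b/e](ρ[a/h](S)))) → 8

|E| = 8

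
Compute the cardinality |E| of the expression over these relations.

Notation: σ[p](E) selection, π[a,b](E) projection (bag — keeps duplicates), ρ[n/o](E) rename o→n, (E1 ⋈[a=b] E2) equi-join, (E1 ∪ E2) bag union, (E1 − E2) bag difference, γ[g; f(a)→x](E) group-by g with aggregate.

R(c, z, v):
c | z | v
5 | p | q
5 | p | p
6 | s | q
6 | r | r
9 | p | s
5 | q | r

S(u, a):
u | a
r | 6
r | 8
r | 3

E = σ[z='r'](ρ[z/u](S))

Row counts bottom-up:
  S → 3
  ρ[z/u](S) → 3
  σ[z='r'](ρ[z/u](S)) → 3

|E| = 3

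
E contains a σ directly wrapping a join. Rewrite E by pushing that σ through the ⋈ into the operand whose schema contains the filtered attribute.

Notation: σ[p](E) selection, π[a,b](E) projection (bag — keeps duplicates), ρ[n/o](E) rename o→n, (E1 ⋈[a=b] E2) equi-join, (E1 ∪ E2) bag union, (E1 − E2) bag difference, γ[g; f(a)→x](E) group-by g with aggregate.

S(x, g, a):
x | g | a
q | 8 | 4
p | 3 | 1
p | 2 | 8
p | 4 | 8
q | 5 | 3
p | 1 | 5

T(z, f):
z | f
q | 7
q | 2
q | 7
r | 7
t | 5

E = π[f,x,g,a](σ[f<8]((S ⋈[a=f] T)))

σ filters on f, owned by the right side.
E' = π[f,x,g,a]((S ⋈[a=f] σ[f<8](T)))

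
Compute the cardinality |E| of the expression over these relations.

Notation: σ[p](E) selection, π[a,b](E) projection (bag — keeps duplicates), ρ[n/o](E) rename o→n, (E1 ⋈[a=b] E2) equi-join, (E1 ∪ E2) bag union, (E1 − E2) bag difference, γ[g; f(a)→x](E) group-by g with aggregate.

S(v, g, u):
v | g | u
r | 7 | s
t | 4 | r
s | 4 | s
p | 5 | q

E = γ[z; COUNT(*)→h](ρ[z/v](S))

Stepwise |·|:
  S → 4
  ρ[z/v](S) → 4
  γ[z; COUNT(*)→h](ρ[z/v](S)) → 4

|E| = 4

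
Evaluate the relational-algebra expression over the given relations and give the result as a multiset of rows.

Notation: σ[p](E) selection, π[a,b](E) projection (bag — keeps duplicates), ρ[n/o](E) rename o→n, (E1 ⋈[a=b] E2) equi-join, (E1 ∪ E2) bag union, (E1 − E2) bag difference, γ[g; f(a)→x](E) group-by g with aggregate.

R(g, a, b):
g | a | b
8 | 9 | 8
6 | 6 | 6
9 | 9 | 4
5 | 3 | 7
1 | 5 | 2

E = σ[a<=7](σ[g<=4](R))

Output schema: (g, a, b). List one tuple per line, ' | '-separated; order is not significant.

Per-node cardinality:
  R → 5
  σ[g<=4](R) → 1
  σ[a<=7](σ[g<=4](R)) → 1

== RESULT ==
g | a | b
1 | 5 | 2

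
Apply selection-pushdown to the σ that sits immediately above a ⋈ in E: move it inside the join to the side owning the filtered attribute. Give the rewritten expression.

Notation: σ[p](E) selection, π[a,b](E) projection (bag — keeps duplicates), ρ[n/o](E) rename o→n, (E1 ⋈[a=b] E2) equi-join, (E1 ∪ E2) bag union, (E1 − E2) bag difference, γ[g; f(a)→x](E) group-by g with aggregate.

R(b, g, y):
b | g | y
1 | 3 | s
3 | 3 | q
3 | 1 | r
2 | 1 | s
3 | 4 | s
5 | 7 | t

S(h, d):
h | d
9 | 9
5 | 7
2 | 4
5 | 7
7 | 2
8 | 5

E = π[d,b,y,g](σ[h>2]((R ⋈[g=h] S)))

σ filters on h, owned by the right side.
E' = π[d,b,y,g]((R ⋈[g=h] σ[h>2](S)))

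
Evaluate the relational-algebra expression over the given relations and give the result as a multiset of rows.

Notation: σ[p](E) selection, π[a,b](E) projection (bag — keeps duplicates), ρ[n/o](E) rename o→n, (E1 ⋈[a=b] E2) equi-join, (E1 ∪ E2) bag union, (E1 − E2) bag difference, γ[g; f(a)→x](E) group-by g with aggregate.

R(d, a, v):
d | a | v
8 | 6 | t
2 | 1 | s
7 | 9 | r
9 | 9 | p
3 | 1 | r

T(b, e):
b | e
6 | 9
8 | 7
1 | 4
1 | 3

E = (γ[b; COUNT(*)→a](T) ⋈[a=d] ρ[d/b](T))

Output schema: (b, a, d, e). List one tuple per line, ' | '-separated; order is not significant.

Per-node cardinality:
  T → 4
  γ[b; COUNT(*)→a](T) → 3
  T → 4
  ρ[d/b](T) → 4
  (γ[b; COUNT(*)→a](T) ⋈[a=d] ρ[d/b](T)) → 4

== RESULT ==
b | a | d | e
6 | 1 | 1 | 3
6 | 1 | 1 | 4
8 | 1 | 1 | 3
8 | 1 | 1 | 4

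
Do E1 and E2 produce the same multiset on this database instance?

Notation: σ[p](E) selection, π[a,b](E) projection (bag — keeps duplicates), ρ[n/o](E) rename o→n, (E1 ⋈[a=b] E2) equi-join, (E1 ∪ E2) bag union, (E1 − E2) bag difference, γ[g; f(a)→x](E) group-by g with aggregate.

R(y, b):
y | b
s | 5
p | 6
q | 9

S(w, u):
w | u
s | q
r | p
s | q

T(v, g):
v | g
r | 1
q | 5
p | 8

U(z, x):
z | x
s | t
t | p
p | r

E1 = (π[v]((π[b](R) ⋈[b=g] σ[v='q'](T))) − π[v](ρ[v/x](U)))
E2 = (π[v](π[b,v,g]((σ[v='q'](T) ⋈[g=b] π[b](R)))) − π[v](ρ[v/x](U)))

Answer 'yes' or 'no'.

E1 per-node cardinality:
  R → 3
  π[b](R) → 3
  T → 3
  σ[v='q'](T) → 1
  (π[b](R) ⋈[b=g] σ[v='q'](T)) → 1
  π[v]((π[b](R) ⋈[b=g] σ[v='q'](T))) → 1
  U → 3
  ρ[v/x](U) → 3
  π[v](ρ[v/x](U)) → 3
  (π[v]((π[b](R) ⋈[b=g] σ[v='q'](T))) − π[v](ρ[v/x](U))) → 1
E2 per-node cardinality:
  T → 3
  σ[v='q'](T) → 1
  R → 3
  π[b](R) → 3
  (σ[v='q'](T) ⋈[g=b] π[b](R)) → 1
  π[b,v,g]((σ[v='q'](T) ⋈[g=b] π[b](R))) → 1
  π[v](π[b,v,g]((σ[v='q'](T) ⋈[g=b] π[b](R)))) → 1
  U → 3
  ρ[v/x](U) → 3
  π[v](ρ[v/x](U)) → 3
  (π[v](π[b,v,g]((σ[v='q'](T) ⋈[g=b] π[b](R)))) − π[v](ρ[v/x](U))) → 1

E1 and E2 produce the same multiset:
v
q

yes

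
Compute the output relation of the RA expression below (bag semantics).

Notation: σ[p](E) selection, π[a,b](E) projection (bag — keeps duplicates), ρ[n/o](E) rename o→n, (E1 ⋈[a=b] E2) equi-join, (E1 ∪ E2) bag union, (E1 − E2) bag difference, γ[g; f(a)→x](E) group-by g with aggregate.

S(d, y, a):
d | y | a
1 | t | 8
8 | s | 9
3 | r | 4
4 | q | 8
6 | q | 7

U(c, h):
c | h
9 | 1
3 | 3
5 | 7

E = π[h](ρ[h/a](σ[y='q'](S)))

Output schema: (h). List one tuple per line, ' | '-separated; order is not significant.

Row counts bottom-up:
  S → 5
  σ[y='q'](S) → 2
  ρ[h/a](σ[y='q'](S)) → 2
  π[h](ρ[h/a](σ[y='q'](S))) → 2

== RESULT ==
h
7
8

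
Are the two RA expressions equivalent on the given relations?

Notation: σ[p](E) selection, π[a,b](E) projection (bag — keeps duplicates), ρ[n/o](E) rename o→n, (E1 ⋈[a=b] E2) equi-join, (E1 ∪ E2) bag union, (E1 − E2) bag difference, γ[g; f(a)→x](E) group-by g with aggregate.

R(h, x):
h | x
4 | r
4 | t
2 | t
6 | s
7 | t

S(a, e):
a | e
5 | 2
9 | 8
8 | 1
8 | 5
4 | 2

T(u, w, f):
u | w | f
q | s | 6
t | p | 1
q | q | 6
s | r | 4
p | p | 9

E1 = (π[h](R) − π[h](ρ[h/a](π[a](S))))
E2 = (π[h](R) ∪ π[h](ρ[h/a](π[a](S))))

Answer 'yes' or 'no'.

E1 stepwise |·|:
  R → 5
  π[h](R) → 5
  S → 5
  π[a](S) → 5
  ρ[h/a](π[a](S)) → 5
  π[h](ρ[h/a](π[a](S))) → 5
  (π[h](R) − π[h](ρ[h/a](π[a](S)))) → 4
E2 stepwise |·|:
  R → 5
  π[h](R) → 5
  S → 5
  π[a](S) → 5
  ρ[h/a](π[a](S)) → 5
  π[h](ρ[h/a](π[a](S))) → 5
  (π[h](R) ∪ π[h](ρ[h/a](π[a](S)))) → 10

E1 result:
h
2
4
6
7
E2 result:
h
2
4
4
4
5
6
7
8
8
9
Witness: (5,) appears 0× in E1 but 1× in E2.

no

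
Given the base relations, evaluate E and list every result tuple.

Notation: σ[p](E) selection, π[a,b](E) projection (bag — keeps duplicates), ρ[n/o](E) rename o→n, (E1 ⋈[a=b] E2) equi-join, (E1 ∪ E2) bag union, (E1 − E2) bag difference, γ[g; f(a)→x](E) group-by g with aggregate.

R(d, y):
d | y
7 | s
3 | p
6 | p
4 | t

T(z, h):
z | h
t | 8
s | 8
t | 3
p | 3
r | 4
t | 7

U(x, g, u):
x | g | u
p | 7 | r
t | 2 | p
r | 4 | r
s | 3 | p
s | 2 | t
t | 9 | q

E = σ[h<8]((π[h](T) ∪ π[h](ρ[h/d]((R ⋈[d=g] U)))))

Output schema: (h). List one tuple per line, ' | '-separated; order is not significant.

Row counts bottom-up:
  T → 6
  π[h](T) → 6
  R → 4
  U → 6
  (R ⋈[d=g] U) → 3
  ρ[h/d]((R ⋈[d=g] U)) → 3
  π[h](ρ[h/d]((R ⋈[d=g] U))) → 3
  (π[h](T) ∪ π[h](ρ[h/d]((R ⋈[d=g] U)))) → 9
  σ[h<8]((π[h](T) ∪ π[h](ρ[h/d]((R ⋈[d=g] U))))) → 7

== RESULT ==
h
3
3
3
4
4
7
7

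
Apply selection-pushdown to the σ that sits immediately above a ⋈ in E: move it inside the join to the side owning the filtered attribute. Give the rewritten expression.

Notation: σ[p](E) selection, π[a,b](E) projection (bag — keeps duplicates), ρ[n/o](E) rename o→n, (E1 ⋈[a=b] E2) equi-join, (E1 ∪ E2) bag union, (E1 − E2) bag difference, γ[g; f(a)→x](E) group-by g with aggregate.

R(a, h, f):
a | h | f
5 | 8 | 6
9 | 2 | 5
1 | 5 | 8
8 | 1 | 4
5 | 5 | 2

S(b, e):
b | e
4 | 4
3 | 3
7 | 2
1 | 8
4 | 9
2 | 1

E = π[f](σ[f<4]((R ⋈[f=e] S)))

σ filters on f, owned by the left side.
E' = π[f]((σ[f<4](R) ⋈[f=e] S))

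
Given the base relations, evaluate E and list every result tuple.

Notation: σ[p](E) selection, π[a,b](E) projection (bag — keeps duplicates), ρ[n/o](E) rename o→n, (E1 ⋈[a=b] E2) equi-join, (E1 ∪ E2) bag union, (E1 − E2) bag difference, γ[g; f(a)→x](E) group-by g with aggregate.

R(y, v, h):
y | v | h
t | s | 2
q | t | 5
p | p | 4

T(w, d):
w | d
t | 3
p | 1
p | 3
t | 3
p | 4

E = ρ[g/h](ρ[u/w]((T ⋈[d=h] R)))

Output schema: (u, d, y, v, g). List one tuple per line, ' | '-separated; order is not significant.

Per-node cardinality:
  T → 5
  R → 3
  (T ⋈[d=h] R) → 1
  ρ[u/w]((T ⋈[d=h] R)) → 1
  ρ[g/h](ρ[u/w]((T ⋈[d=h] R))) → 1

== RESULT ==
u | d | y | v | g
p | 4 | p | p | 4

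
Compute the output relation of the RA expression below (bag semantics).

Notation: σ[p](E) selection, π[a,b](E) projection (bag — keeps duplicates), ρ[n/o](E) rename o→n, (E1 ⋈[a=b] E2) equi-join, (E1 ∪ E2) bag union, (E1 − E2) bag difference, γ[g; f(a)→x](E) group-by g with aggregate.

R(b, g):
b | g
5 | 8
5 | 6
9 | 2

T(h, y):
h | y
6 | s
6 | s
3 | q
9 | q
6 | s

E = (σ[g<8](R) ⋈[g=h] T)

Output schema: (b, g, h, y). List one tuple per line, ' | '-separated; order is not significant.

Row counts bottom-up:
  R → 3
  σ[g<8](R) → 2
  T → 5
  (σ[g<8](R) ⋈[g=h] T) → 3

== RESULT ==
b | g | h | y
5 | 6 | 6 | s
5 | 6 | 6 | s
5 | 6 | 6 | s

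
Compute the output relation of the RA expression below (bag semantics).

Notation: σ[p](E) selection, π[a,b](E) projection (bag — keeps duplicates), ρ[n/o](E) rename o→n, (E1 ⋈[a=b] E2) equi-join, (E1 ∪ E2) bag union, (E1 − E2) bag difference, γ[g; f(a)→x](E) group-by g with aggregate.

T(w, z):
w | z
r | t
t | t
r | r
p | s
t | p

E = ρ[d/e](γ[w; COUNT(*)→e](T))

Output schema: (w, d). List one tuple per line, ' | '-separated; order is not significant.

Row counts bottom-up:
  T → 5
  γ[w; COUNT(*)→e](T) → 3
  ρ[d/e](γ[w; COUNT(*)→e](T)) → 3

== RESULT ==
w | d
p | 1
r | 2
t | 2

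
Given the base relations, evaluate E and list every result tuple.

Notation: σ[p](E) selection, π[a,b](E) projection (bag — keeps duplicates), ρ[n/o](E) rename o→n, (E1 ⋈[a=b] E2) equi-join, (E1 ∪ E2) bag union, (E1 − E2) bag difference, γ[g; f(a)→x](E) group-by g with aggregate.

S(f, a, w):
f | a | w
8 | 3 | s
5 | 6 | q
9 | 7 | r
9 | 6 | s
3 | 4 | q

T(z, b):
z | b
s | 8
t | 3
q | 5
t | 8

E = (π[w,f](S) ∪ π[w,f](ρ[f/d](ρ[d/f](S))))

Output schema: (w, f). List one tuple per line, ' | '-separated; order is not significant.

Subexpression sizes:
  S → 5
  π[w,f](S) → 5
  S → 5
  ρ[d/f](S) → 5
  ρ[f/d](ρ[d/f](S)) → 5
  π[w,f](ρ[f/d](ρ[d/f](S))) → 5
  (π[w,f](S) ∪ π[w,f](ρ[f/d](ρ[d/f](S)))) → 10

== RESULT ==
w | f
q | 3
q | 3
q | 5
q | 5
r | 9
r | 9
s | 8
s | 8
s | 9
s | 9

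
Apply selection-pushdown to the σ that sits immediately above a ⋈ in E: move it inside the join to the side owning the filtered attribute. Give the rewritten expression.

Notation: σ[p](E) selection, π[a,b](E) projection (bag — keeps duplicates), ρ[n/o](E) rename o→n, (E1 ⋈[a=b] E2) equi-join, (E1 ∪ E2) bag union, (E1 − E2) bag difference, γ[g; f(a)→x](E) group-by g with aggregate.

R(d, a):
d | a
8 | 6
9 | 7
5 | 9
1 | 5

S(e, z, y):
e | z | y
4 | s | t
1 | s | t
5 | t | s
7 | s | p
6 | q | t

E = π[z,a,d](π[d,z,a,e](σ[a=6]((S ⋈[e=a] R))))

σ filters on a, owned by the right side.
E' = π[z,a,d](π[d,z,a,e]((S ⋈[e=a] σ[a=6](R))))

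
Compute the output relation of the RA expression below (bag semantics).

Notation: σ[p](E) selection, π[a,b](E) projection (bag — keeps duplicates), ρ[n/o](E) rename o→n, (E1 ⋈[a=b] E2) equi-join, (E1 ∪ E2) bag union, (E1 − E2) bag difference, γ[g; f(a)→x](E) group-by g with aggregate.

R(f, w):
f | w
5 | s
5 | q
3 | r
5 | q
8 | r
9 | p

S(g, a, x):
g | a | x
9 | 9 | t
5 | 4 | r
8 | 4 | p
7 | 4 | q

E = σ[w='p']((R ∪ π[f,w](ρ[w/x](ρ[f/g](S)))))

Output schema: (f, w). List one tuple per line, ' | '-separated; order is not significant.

Per-node cardinality:
  R → 6
  S → 4
  ρ[f/g](S) → 4
  ρ[w/x](ρ[f/g](S)) → 4
  π[f,w](ρ[w/x](ρ[f/g](S))) → 4
  (R ∪ π[f,w](ρ[w/x](ρ[f/g](S)))) → 10
  σ[w='p']((R ∪ π[f,w](ρ[w/x](ρ[f/g](S))))) → 2

== RESULT ==
f | w
8 | p
9 | p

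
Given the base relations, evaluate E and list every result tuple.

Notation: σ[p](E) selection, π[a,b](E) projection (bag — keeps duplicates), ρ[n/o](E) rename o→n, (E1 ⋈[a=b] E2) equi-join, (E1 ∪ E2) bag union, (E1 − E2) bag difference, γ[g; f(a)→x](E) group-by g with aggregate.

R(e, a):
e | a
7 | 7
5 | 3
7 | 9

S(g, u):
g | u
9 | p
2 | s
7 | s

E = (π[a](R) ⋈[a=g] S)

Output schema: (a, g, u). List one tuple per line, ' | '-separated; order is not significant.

Row counts bottom-up:
  R → 3
  π[a](R) → 3
  S → 3
  (π[a](R) ⋈[a=g] S) → 2

== RESULT ==
a | g | u
7 | 7 | s
9 | 9 | p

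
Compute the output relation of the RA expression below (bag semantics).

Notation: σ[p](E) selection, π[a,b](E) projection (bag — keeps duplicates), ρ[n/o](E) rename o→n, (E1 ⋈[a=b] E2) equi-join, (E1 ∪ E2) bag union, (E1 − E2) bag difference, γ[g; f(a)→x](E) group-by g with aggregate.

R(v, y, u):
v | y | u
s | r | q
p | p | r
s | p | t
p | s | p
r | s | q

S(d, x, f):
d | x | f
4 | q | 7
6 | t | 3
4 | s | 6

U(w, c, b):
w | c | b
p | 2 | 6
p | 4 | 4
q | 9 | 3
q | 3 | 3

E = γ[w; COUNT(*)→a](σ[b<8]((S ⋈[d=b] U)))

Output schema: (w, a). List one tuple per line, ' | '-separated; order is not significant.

Row counts bottom-up:
  S → 3
  U → 4
  (S ⋈[d=b] U) → 3
  σ[b<8]((S ⋈[d=b] U)) → 3
  γ[w; COUNT(*)→a](σ[b<8]((S ⋈[d=b] U))) → 1

== RESULT ==
w | a
p | 3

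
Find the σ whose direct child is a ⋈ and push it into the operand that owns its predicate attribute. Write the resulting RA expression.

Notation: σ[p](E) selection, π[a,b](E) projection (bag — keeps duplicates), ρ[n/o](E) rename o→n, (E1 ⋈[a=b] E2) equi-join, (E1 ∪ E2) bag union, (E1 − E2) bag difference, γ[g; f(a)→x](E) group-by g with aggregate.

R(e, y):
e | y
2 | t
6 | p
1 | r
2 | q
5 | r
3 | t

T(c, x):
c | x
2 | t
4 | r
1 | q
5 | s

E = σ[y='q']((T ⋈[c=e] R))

σ filters on y, owned by the right side.
E' = (T ⋈[c=e] σ[y='q'](R))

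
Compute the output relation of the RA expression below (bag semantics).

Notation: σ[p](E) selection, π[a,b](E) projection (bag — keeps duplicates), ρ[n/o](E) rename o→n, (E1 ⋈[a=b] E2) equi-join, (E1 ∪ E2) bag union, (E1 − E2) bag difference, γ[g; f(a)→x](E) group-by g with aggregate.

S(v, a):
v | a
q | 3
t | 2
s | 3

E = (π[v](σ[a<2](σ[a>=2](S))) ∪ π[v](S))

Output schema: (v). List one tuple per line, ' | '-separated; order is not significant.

Stepwise |·|:
  S → 3
  σ[a>=2](S) → 3
  σ[a<2](σ[a>=2](S)) → 0
  π[v](σ[a<2](σ[a>=2](S))) → 0
  S → 3
  π[v](S) → 3
  (π[v](σ[a<2](σ[a>=2](S))) ∪ π[v](S)) → 3

== RESULT ==
v
q
s
t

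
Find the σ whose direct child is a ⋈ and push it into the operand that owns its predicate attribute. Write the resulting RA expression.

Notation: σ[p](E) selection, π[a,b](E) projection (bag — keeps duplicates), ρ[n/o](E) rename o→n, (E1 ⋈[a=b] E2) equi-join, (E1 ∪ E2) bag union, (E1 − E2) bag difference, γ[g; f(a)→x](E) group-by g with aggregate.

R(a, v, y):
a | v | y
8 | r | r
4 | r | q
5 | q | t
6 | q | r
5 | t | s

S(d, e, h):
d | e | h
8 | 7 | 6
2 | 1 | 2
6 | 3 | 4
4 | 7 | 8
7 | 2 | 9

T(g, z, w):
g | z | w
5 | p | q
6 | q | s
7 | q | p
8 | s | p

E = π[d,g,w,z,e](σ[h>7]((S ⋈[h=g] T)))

σ filters on h, owned by the left side.
E' = π[d,g,w,z,e]((σ[h>7](S) ⋈[h=g] T))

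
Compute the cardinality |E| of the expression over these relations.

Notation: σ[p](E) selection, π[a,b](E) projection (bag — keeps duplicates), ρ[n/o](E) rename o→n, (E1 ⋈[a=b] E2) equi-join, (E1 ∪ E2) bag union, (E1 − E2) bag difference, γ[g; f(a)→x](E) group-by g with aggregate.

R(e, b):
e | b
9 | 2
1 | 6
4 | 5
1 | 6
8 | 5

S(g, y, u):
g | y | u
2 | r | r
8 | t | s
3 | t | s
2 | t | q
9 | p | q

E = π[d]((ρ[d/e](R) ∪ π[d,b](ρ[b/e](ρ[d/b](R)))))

Row counts bottom-up:
  R → 5
  ρ[d/e](R) → 5
  R → 5
  ρ[d/b](R) → 5
  ρ[b/e](ρ[d/b](R)) → 5
  π[d,b](ρ[b/e](ρ[d/b](R))) → 5
  (ρ[d/e](R) ∪ π[d,b](ρ[b/e](ρ[d/b](R)))) → 10
  π[d]((ρ[d/e](R) ∪ π[d,b](ρ[b/e](ρ[d/b](R))))) → 10

|E| = 10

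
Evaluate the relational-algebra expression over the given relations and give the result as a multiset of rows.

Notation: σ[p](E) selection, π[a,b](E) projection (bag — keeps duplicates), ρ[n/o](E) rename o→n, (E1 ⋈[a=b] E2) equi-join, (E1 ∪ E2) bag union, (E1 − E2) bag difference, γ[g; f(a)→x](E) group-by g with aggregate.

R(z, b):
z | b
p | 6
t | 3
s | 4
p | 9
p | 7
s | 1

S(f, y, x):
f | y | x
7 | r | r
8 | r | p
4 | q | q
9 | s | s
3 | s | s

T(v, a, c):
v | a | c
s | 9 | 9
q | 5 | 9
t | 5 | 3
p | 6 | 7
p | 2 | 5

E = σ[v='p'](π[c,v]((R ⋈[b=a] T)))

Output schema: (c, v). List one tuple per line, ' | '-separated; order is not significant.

Per-node cardinality:
  R → 6
  T → 5
  (R ⋈[b=a] T) → 2
  π[c,v]((R ⋈[b=a] T)) → 2
  σ[v='p'](π[c,v]((R ⋈[b=a] T))) → 1

== RESULT ==
c | v
7 | p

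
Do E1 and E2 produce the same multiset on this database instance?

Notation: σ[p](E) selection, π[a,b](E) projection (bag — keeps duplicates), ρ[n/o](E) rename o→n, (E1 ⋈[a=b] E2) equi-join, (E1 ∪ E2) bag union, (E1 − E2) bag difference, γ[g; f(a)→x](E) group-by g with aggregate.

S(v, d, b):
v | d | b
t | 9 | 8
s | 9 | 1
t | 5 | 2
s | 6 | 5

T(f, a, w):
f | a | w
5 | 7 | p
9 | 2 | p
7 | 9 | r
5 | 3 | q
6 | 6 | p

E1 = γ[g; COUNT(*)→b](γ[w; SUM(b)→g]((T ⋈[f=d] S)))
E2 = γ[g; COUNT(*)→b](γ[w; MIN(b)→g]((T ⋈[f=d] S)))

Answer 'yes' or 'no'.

E1 stepwise |·|:
  T → 5
  S → 4
  (T ⋈[f=d] S) → 5
  γ[w; SUM(b)→g]((T ⋈[f=d] S)) → 2
  γ[g; COUNT(*)→b](γ[w; SUM(b)→g]((T ⋈[f=d] S))) → 2
E2 stepwise |·|:
  T → 5
  S → 4
  (T ⋈[f=d] S) → 5
  γ[w; MIN(b)→g]((T ⋈[f=d] S)) → 2
  γ[g; COUNT(*)→b](γ[w; MIN(b)→g]((T ⋈[f=d] S))) → 2

E1 result:
g | b
2 | 1
16 | 1
E2 result:
g | b
1 | 1
2 | 1
Witness: (1, 1) appears 0× in E1 but 1× in E2.

no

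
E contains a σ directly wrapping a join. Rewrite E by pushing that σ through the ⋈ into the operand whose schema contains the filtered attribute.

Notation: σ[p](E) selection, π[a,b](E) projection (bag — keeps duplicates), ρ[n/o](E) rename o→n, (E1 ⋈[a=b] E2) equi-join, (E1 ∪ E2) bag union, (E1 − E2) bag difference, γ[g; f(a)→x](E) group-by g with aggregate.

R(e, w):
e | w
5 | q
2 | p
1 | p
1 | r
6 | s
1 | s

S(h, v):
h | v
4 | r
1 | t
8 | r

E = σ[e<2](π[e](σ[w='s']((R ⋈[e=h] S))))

σ filters on w, owned by the left side.
E' = σ[e<2](π[e]((σ[w='s'](R) ⋈[e=h] S)))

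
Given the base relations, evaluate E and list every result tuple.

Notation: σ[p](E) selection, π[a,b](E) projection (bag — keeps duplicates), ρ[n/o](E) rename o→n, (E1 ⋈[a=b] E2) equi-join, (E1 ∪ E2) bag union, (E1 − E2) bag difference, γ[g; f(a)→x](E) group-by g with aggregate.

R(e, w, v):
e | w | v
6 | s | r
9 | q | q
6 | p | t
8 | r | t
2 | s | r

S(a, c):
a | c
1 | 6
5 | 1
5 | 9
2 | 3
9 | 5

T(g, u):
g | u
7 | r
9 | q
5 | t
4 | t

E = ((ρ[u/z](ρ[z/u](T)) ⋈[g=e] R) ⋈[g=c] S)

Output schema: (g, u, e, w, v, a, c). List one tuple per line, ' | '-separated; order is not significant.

Per-node cardinality:
  T → 4
  ρ[z/u](T) → 4
  ρ[u/z](ρ[z/u](T)) → 4
  R → 5
  (ρ[u/z](ρ[z/u](T)) ⋈[g=e] R) → 1
  S → 5
  ((ρ[u/z](ρ[z/u](T)) ⋈[g=e] R) ⋈[g=c] S) → 1

== RESULT ==
g | u | e | w | v | a | c
9 | q | 9 | q | q | 5 | 9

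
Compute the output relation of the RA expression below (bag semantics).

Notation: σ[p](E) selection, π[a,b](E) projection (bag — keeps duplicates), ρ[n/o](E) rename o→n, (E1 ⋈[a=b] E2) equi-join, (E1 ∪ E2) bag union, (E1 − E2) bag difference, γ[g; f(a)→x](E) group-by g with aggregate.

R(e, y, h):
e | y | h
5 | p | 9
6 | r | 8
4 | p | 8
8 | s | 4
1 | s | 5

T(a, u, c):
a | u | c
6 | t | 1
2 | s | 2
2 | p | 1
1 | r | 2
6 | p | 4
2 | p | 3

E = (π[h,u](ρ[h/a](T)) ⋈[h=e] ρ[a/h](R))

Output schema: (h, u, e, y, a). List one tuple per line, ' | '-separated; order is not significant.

Per-node cardinality:
  T → 6
  ρ[h/a](T) → 6
  π[h,u](ρ[h/a](T)) → 6
  R → 5
  ρ[a/h](R) → 5
  (π[h,u](ρ[h/a](T)) ⋈[h=e] ρ[a/h](R)) → 3

== RESULT ==
h | u | e | y | a
1 | r | 1 | s | 5
6 | p | 6 | r | 8
6 | t | 6 | r | 8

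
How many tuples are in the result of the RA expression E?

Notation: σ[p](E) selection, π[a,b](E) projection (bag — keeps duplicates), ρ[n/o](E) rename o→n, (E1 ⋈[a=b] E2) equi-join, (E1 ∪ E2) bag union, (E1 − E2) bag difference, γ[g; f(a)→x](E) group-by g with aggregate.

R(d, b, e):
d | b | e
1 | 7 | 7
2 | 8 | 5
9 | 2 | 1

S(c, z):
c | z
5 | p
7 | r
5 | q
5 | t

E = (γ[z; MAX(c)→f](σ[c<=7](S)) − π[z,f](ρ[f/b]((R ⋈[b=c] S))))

Row counts bottom-up:
  S → 4
  σ[c<=7](S) → 4
  γ[z; MAX(c)→f](σ[c<=7](S)) → 4
  R → 3
  S → 4
  (R ⋈[b=c] S) → 1
  ρ[f/b]((R ⋈[b=c] S)) → 1
  π[z,f](ρ[f/b]((R ⋈[b=c] S))) → 1
  (γ[z; MAX(c)→f](σ[c<=7](S)) − π[z,f](ρ[f/b]((R ⋈[b=c] S)))) → 3

|E| = 3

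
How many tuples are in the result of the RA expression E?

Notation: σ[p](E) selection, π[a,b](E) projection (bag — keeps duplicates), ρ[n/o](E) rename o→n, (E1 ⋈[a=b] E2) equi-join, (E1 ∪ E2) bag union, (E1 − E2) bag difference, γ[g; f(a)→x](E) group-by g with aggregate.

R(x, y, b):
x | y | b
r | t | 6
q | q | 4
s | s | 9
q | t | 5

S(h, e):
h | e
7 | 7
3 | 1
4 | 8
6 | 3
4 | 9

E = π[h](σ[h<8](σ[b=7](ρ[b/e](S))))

Per-node cardinality:
  S → 5
  ρ[b/e](S) → 5
  σ[b=7](ρ[b/e](S)) → 1
  σ[h<8](σ[b=7](ρ[b/e](S))) → 1
  π[h](σ[h<8](σ[b=7](ρ[b/e](S)))) → 1

|E| = 1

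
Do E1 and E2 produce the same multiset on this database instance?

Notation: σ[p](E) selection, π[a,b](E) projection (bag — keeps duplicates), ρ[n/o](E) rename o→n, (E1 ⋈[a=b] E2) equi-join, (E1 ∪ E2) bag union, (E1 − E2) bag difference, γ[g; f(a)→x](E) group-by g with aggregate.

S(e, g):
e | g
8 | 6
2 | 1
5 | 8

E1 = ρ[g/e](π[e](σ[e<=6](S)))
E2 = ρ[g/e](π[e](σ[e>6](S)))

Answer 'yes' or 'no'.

E1 per-node cardinality:
  S → 3
  σ[e<=6](S) → 2
  π[e](σ[e<=6](S)) → 2
  ρ[g/e](π[e](σ[e<=6](S))) → 2
E2 per-node cardinality:
  S → 3
  σ[e>6](S) → 1
  π[e](σ[e>6](S)) → 1
  ρ[g/e](π[e](σ[e>6](S))) → 1

E1 result:
g
2
5
E2 result:
g
8
Witness: (2,) appears 1× in E1 but 0× in E2.

no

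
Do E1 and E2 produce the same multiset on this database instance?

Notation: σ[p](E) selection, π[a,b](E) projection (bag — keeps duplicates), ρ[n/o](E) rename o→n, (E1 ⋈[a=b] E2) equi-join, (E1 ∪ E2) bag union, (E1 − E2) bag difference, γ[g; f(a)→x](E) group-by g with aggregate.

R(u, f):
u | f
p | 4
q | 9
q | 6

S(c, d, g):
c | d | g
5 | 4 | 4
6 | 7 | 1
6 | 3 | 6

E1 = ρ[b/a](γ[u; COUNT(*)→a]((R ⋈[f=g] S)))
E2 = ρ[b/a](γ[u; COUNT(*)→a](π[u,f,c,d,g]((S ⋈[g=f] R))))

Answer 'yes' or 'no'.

E1 subexpression sizes:
  R → 3
  S → 3
  (R ⋈[f=g] S) → 2
  γ[u; COUNT(*)→a]((R ⋈[f=g] S)) → 2
  ρ[b/a](γ[u; COUNT(*)→a]((R ⋈[f=g] S))) → 2
E2 subexpression sizes:
  S → 3
  R → 3
  (S ⋈[g=f] R) → 2
  π[u,f,c,d,g]((S ⋈[g=f] R)) → 2
  γ[u; COUNT(*)→a](π[u,f,c,d,g]((S ⋈[g=f] R))) → 2
  ρ[b/a](γ[u; COUNT(*)→a](π[u,f,c,d,g]((S ⋈[g=f] R)))) → 2

E1 and E2 produce the same multiset:
u | b
p | 1
q | 1

yes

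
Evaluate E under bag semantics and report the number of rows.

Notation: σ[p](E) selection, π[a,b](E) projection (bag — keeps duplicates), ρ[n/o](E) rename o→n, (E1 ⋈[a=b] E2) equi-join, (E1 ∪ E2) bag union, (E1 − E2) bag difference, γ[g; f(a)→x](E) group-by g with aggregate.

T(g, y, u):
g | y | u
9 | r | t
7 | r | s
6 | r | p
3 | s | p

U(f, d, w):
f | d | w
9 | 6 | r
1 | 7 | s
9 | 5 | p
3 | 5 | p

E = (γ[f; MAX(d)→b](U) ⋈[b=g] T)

Per-node cardinality:
  U → 4
  γ[f; MAX(d)→b](U) → 3
  T → 4
  (γ[f; MAX(d)→b](U) ⋈[b=g] T) → 2

|E| = 2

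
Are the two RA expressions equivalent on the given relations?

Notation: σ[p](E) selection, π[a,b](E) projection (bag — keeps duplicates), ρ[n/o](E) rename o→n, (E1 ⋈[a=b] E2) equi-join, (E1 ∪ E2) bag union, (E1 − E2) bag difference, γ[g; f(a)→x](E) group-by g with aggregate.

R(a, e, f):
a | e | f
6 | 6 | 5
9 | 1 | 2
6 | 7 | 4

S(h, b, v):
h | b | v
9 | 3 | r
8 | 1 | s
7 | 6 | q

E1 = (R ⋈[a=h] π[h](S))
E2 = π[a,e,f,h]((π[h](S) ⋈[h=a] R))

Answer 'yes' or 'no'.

E1 row counts bottom-up:
  R → 3
  S → 3
  π[h](S) → 3
  (R ⋈[a=h] π[h](S)) → 1
E2 row counts bottom-up:
  S → 3
  π[h](S) → 3
  R → 3
  (π[h](S) ⋈[h=a] R) → 1
  π[a,e,f,h]((π[h](S) ⋈[h=a] R)) → 1

E1 and E2 produce the same multiset:
a | e | f | h
9 | 1 | 2 | 9

yes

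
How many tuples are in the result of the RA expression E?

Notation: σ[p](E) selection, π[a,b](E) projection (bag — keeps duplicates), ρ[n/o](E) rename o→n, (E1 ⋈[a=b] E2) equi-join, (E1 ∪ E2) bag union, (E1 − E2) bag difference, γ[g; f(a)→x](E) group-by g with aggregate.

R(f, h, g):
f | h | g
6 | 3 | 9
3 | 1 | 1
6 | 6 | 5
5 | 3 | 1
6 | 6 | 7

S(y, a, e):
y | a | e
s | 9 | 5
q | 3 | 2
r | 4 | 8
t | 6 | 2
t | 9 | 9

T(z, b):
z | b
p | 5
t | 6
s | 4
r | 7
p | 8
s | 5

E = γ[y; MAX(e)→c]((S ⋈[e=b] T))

Subexpression sizes:
  S → 5
  T → 6
  (S ⋈[e=b] T) → 3
  γ[y; MAX(e)→c]((S ⋈[e=b] T)) → 2

|E| = 2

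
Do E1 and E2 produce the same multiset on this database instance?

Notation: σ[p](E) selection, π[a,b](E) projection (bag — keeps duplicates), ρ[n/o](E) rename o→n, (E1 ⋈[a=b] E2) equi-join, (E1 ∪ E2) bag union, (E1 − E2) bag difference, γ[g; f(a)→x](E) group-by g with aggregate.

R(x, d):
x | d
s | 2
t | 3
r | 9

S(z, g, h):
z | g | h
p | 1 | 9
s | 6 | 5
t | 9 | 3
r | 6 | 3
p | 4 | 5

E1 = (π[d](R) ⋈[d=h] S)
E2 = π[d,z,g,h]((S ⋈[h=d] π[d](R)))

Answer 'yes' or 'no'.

E1 subexpression sizes:
  R → 3
  π[d](R) → 3
  S → 5
  (π[d](R) ⋈[d=h] S) → 3
E2 subexpression sizes:
  S → 5
  R → 3
  π[d](R) → 3
  (S ⋈[h=d] π[d](R)) → 3
  π[d,z,g,h]((S ⋈[h=d] π[d](R))) → 3

E1 and E2 produce the same multiset:
d | z | g | h
3 | r | 6 | 3
3 | t | 9 | 3
9 | p | 1 | 9

yes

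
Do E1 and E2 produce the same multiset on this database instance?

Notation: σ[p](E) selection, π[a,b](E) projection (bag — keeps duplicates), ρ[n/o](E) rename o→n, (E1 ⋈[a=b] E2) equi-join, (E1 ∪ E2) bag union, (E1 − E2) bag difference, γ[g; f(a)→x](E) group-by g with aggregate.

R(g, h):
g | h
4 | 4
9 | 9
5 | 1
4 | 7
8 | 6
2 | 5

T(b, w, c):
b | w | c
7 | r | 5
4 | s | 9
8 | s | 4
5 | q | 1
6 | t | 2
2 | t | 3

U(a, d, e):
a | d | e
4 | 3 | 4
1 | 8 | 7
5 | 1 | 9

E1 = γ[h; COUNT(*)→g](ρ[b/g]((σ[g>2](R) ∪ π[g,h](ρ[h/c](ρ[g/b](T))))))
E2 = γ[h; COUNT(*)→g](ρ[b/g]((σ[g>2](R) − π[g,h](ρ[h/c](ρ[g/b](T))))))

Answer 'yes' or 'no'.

E1 subexpression sizes:
  R → 6
  σ[g>2](R) → 5
  T → 6
  ρ[g/b](T) → 6
  ρ[h/c](ρ[g/b](T)) → 6
  π[g,h](ρ[h/c](ρ[g/b](T))) → 6
  (σ[g>2](R) ∪ π[g,h](ρ[h/c](ρ[g/b](T)))) → 11
  ρ[b/g]((σ[g>2](R) ∪ π[g,h](ρ[h/c](ρ[g/b](T))))) → 11
  γ[h; COUNT(*)→g](ρ[b/g]((σ[g>2](R) ∪ π[g,h](ρ[h/c](ρ[g/b](T)))))) → 8
E2 subexpression sizes:
  R → 6
  σ[g>2](R) → 5
  T → 6
  ρ[g/b](T) → 6
  ρ[h/c](ρ[g/b](T)) → 6
  π[g,h](ρ[h/c](ρ[g/b](T))) → 6
  (σ[g>2](R) − π[g,h](ρ[h/c](ρ[g/b](T)))) → 4
  ρ[b/g]((σ[g>2](R) − π[g,h](ρ[h/c](ρ[g/b](T))))) → 4
  γ[h; COUNT(*)→g](ρ[b/g]((σ[g>2](R) − π[g,h](ρ[h/c](ρ[g/b](T)))))) → 4

E1 result:
h | g
1 | 2
2 | 1
3 | 1
4 | 2
5 | 1
6 | 1
7 | 1
9 | 2
E2 result:
h | g
4 | 1
6 | 1
7 | 1
9 | 1
Witness: (1, 2) appears 1× in E1 but 0× in E2.

no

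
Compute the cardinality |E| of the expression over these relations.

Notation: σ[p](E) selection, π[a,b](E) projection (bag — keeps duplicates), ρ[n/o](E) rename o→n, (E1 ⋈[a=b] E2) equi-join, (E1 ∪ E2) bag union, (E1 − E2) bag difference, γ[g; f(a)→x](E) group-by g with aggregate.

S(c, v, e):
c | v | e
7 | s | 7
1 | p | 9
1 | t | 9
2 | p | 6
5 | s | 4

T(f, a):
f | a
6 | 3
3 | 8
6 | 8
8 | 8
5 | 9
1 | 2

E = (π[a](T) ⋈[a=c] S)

Per-node cardinality:
  T → 6
  π[a](T) → 6
  S → 5
  (π[a](T) ⋈[a=c] S) → 1

|E| = 1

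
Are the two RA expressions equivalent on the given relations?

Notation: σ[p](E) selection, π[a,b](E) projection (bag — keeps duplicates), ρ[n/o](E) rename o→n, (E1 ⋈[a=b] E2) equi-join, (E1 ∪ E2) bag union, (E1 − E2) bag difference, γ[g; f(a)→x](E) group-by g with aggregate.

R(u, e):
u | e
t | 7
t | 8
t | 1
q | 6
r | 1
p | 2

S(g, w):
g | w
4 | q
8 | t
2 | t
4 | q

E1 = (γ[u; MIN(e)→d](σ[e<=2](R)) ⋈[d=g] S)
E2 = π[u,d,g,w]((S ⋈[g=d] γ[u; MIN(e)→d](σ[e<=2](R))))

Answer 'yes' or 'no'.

E1 per-node cardinality:
  R → 6
  σ[e<=2](R) → 3
  γ[u; MIN(e)→d](σ[e<=2](R)) → 3
  S → 4
  (γ[u; MIN(e)→d](σ[e<=2](R)) ⋈[d=g] S) → 1
E2 per-node cardinality:
  S → 4
  R → 6
  σ[e<=2](R) → 3
  γ[u; MIN(e)→d](σ[e<=2](R)) → 3
  (S ⋈[g=d] γ[u; MIN(e)→d](σ[e<=2](R))) → 1
  π[u,d,g,w]((S ⋈[g=d] γ[u; MIN(e)→d](σ[e<=2](R)))) → 1

E1 and E2 produce the same multiset:
u | d | g | w
p | 2 | 2 | t

yes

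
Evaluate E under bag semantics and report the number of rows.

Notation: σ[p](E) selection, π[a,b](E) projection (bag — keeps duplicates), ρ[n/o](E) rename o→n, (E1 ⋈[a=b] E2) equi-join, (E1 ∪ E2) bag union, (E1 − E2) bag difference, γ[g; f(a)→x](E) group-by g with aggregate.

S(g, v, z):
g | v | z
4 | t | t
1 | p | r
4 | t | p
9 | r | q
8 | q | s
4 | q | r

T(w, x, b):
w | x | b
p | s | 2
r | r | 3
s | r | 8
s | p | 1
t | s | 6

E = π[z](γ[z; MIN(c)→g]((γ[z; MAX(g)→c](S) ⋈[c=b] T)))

Per-node cardinality:
  S → 6
  γ[z; MAX(g)→c](S) → 5
  T → 5
  (γ[z; MAX(g)→c](S) ⋈[c=b] T) → 1
  γ[z; MIN(c)→g]((γ[z; MAX(g)→c](S) ⋈[c=b] T)) → 1
  π[z](γ[z; MIN(c)→g]((γ[z; MAX(g)→c](S) ⋈[c=b] T))) → 1

|E| = 1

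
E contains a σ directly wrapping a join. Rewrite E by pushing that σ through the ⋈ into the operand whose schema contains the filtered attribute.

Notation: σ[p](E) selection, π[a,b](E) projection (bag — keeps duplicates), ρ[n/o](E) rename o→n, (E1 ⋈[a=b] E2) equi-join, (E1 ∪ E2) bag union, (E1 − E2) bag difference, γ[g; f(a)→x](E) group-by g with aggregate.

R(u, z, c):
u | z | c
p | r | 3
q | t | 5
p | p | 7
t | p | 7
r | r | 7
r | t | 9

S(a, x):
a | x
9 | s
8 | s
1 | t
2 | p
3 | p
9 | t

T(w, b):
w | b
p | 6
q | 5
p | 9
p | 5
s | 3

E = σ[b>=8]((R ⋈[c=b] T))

σ filters on b, owned by the right side.
E' = (R ⋈[c=b] σ[b>=8](T))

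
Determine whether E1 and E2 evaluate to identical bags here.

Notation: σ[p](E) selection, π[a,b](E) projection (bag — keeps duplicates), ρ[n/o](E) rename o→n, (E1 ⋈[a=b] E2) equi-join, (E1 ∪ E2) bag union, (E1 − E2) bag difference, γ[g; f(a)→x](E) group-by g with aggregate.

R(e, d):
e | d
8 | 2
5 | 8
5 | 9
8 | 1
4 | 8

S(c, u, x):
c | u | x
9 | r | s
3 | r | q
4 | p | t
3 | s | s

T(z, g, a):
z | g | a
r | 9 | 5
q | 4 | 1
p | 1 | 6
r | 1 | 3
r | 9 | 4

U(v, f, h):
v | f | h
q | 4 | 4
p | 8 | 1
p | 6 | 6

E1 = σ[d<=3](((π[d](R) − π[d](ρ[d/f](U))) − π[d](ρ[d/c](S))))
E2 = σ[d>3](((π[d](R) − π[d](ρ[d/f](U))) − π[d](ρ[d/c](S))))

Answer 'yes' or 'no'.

E1 stepwise |·|:
  R → 5
  π[d](R) → 5
  U → 3
  ρ[d/f](U) → 3
  π[d](ρ[d/f](U)) → 3
  (π[d](R) − π[d](ρ[d/f](U))) → 4
  S → 4
  ρ[d/c](S) → 4
  π[d](ρ[d/c](S)) → 4
  ((π[d](R) − π[d](ρ[d/f](U))) − π[d](ρ[d/c](S))) → 3
  σ[d<=3](((π[d](R) − π[d](ρ[d/f](U))) − π[d](ρ[d/c](S)))) → 2
E2 stepwise |·|:
  R → 5
  π[d](R) → 5
  U → 3
  ρ[d/f](U) → 3
  π[d](ρ[d/f](U)) → 3
  (π[d](R) − π[d](ρ[d/f](U))) → 4
  S → 4
  ρ[d/c](S) → 4
  π[d](ρ[d/c](S)) → 4
  ((π[d](R) − π[d](ρ[d/f](U))) − π[d](ρ[d/c](S))) → 3
  σ[d>3](((π[d](R) − π[d](ρ[d/f](U))) − π[d](ρ[d/c](S)))) → 1

E1 result:
d
1
2
E2 result:
d
8
Witness: (1,) appears 1× in E1 but 0× in E2.

no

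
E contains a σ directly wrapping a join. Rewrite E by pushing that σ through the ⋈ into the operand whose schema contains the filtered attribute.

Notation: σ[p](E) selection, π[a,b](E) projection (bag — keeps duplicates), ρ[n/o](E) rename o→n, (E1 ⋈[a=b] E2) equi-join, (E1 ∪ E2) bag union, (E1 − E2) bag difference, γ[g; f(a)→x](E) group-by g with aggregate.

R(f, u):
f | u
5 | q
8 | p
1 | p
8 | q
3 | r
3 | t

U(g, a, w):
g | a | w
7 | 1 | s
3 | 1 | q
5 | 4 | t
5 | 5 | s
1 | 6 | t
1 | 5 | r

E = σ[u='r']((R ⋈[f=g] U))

σ filters on u, owned by the left side.
E' = (σ[u='r'](R) ⋈[f=g] U)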